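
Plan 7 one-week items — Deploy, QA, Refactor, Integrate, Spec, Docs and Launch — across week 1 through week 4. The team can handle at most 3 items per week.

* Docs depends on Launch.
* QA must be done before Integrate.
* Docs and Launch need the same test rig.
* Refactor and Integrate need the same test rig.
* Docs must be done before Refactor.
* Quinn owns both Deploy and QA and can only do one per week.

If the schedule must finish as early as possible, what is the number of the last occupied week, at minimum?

The precedence chain requires at least 3 distinct weeks.
With at most 3 per week and 7 work items, at least 3 weeks are needed.
3 works (last occupied week: week 3): for example QA in week 1; Integrate in week 2; Deploy in week 2; Spec in week 1; Docs in week 2; Refactor in week 3; Launch in week 1.

week 3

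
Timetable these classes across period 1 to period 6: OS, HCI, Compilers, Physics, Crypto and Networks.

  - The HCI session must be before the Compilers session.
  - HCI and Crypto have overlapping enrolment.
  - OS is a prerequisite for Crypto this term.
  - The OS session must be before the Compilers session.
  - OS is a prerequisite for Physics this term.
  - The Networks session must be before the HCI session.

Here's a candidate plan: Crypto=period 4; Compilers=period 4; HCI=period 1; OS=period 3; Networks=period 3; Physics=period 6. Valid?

Invalid. The Networks session must be before the HCI session.

OS is a prerequisite for Physics this term — holds.
The HCI session must be before the Compilers session — holds.
The OS session must be before the Compilers session — holds.
OS is a prerequisite for Crypto this term — holds.
HCI and Crypto have overlapping enrolment — holds.
The Networks session must be before the HCI session — violated.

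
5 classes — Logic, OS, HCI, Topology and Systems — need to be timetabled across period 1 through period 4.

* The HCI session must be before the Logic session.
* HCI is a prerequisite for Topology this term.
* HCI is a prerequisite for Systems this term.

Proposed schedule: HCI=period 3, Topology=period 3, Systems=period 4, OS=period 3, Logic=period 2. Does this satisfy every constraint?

The HCI session must be before the Logic session — violated.
HCI is a prerequisite for Systems this term — holds.
HCI is a prerequisite for Topology this term — violated.

No — it violates: The HCI session must be before the Logic session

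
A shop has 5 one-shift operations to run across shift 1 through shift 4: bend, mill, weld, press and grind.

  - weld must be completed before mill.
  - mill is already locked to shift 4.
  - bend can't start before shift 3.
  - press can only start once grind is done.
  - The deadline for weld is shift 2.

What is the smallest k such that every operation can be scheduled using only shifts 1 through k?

The precedence chain requires at least 2 distinct shifts.
mill can't be placed before shift 4, so the schedule must run through at least shift 4.
4 works (last occupied shift: shift 4): for example weld in shift 1; mill in shift 4; grind in shift 1; press in shift 2; bend in shift 3.

4 shifts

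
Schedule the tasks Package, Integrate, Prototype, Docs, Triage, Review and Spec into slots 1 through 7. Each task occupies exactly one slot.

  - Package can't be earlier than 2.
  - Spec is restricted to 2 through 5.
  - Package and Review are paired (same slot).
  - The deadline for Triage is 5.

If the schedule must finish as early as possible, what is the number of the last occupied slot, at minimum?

Package can't be placed before 2, so the schedule must run through at least slot 2.
2 works (last occupied slot: 2): for example Prototype in 1; Docs in 1; Spec in 2; Package in 2; Triage in 1; Integrate in 1; Review in 2.

2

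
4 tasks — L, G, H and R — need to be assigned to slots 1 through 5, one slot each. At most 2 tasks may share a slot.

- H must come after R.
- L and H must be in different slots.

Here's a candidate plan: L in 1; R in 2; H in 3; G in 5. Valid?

Yes

At most 2 tasks may share a slot — holds.
H must come after R — holds.
L and H must be in different slots — holds.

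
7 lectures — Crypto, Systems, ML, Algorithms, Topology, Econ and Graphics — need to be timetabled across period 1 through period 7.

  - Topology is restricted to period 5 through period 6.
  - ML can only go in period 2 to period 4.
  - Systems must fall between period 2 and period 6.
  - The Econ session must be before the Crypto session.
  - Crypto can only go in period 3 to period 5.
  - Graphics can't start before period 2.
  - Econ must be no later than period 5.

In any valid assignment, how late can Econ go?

period 4

Econ's own window allows nothing later than period 5; downstream work caps Econ at period 4.
Econ at period 4 is achievable: Topology -> period 5; Crypto -> period 5; Algorithms -> period 1; ML -> period 2; Graphics -> period 2; Econ -> period 4; Systems -> period 2.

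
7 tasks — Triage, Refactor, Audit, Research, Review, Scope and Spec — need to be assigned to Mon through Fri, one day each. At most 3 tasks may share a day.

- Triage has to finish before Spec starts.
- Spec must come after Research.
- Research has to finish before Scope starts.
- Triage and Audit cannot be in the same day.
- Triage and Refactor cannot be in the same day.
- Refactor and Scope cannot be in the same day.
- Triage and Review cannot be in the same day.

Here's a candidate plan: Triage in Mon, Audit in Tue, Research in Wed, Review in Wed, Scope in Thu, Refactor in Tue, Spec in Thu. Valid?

Yes, all constraints hold

Refactor and Scope cannot be in the same day — holds.
Research has to finish before Scope starts — holds.
Triage has to finish before Spec starts — holds.
Triage and Audit cannot be in the same day — holds.
Spec must come after Research — holds.
Triage and Refactor cannot be in the same day — holds.
At most 3 tasks may share a day — holds.
Triage and Review cannot be in the same day — holds.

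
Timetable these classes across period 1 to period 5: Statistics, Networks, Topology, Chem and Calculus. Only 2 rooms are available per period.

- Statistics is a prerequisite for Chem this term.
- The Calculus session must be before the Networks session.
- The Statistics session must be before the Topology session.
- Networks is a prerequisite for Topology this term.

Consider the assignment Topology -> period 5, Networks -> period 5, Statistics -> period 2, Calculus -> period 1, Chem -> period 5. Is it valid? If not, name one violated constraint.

No — it violates: Only 2 rooms are available per period

Only 2 rooms are available per period — violated.
Statistics is a prerequisite for Chem this term — holds.
Networks is a prerequisite for Topology this term — violated.
The Statistics session must be before the Topology session — holds.
The Calculus session must be before the Networks session — holds.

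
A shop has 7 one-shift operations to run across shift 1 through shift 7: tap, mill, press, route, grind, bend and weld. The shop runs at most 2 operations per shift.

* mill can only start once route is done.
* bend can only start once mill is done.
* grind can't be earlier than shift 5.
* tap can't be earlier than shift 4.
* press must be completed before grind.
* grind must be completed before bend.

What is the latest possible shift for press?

Downstream work caps press at shift 5.
press at shift 5 is achievable: route=shift 1; bend=shift 7; grind=shift 6; tap=shift 4; mill=shift 2; weld=shift 1; press=shift 5.

shift 5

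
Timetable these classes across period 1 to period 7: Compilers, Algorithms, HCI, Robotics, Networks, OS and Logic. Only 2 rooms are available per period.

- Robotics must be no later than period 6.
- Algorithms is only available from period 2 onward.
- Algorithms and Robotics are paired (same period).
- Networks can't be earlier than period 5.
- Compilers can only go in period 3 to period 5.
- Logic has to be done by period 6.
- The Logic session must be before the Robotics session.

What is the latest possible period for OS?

period 7

OS at period 7 is achievable: HCI -> period 1, Algorithms -> period 2, Logic -> period 1, OS -> period 7, Compilers -> period 3, Networks -> period 5, Robotics -> period 2.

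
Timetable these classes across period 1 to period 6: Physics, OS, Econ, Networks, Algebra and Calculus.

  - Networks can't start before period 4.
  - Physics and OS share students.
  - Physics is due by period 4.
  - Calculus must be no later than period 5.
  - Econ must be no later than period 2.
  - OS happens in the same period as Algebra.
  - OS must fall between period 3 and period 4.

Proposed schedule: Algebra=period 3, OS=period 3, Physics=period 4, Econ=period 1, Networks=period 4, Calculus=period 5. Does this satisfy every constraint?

Valid

Econ must be no later than period 2 — holds.
OS must fall between period 3 and period 4 — holds.
Physics and OS share students — holds.
Networks can't start before period 4 — holds.
OS happens in the same period as Algebra — holds.
Physics is due by period 4 — holds.
Calculus must be no later than period 5 — holds.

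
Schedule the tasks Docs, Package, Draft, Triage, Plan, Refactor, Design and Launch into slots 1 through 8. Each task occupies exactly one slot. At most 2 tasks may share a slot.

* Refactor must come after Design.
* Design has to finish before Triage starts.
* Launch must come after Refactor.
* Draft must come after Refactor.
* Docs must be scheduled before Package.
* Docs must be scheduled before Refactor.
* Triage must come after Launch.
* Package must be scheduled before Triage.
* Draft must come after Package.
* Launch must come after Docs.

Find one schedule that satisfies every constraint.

Draft -> 3, Refactor -> 2, Launch -> 3, Plan -> 4, Triage -> 4, Docs -> 1, Design -> 1, Package -> 2

Checking: Docs(1) before Refactor(2); Design(1) before Triage(4); Refactor(2) before Launch(3); Package(2) before Triage(4); Refactor(2) before Draft(3); Package(2) before Draft(3); Docs(1) before Launch(3); Design(1) before Refactor(2); Launch(3) before Triage(4); Docs(1) before Package(2); max 2 per slot (cap 2).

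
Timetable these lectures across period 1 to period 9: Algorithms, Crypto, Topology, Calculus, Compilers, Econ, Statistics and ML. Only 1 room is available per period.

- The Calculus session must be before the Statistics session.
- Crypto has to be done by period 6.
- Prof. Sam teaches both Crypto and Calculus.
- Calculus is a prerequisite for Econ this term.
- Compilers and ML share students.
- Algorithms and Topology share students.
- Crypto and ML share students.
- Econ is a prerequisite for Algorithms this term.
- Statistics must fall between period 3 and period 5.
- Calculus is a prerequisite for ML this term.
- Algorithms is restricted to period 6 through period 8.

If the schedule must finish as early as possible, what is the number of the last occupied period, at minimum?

The precedence chain requires at least 3 distinct periods.
With at most 1 per period and 8 lectures, at least 8 periods are needed.
Algorithms can't be placed before period 6, so the schedule must run through at least period 6.
8 works (last occupied period: period 8): for example Econ in period 4, Topology in period 7, Calculus in period 2, Algorithms in period 6, ML in period 5, Compilers in period 8, Statistics in period 3, Crypto in period 1.

period 8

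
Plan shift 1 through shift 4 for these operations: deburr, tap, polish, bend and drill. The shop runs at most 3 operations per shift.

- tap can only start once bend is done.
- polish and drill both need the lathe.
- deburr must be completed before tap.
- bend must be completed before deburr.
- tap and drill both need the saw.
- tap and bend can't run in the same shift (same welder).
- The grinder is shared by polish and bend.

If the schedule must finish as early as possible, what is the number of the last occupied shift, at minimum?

The precedence chain requires at least 3 distinct shifts.
With at most 3 per shift and 5 operations, at least 2 shifts are needed.
3 works (last occupied shift: shift 3): for example polish in shift 2; tap in shift 3; drill in shift 1; deburr in shift 2; bend in shift 1.

3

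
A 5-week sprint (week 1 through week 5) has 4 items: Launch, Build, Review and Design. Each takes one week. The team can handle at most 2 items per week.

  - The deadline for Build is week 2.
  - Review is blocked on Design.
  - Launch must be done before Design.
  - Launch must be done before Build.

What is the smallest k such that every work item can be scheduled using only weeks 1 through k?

3 weeks

The precedence chain requires at least 3 distinct weeks.
With at most 2 per week and 4 work items, at least 2 weeks are needed.
3 works (last occupied week: week 3): for example Launch=week 1; Review=week 3; Design=week 2; Build=week 2.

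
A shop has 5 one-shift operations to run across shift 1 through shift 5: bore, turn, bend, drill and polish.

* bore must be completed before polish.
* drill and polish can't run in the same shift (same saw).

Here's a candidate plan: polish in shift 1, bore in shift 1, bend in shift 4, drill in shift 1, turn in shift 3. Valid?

drill and polish can't run in the same shift (same saw) — violated.
bore must be completed before polish — violated.

No. drill and polish can't run in the same shift (same saw) is not satisfied.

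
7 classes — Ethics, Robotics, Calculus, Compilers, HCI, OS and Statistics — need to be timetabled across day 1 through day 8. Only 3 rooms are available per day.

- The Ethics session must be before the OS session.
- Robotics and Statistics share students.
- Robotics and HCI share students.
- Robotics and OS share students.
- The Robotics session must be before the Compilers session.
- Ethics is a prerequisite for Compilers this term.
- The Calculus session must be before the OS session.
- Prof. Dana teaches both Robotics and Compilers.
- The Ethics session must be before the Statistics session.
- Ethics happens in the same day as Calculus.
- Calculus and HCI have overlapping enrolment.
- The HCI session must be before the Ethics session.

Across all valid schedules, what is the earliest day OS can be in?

day 3

Precedence pushes OS to at least day 3.
OS at day 3 is achievable: OS -> day 3, Calculus -> day 2, HCI -> day 1, Ethics -> day 2, Robotics -> day 2, Compilers -> day 3, Statistics -> day 3.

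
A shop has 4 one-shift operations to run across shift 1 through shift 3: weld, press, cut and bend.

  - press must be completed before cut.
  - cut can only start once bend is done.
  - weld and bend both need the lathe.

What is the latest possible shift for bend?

shift 2

Downstream work caps bend at shift 2.
bend at shift 2 is achievable: cut in shift 3, bend in shift 2, weld in shift 1, press in shift 1.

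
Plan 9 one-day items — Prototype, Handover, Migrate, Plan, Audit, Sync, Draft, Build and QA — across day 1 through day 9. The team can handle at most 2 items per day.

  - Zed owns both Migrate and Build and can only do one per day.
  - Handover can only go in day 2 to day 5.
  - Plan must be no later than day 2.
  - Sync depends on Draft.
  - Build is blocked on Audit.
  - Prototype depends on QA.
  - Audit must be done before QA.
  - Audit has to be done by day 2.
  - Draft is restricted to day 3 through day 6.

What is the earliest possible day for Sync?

Precedence pushes Sync to at least day 4.
Sync at day 4 is achievable: Handover=day 2; Migrate=day 5; QA=day 2; Sync=day 4; Build=day 4; Draft=day 3; Prototype=day 3; Audit=day 1; Plan=day 1.

day 4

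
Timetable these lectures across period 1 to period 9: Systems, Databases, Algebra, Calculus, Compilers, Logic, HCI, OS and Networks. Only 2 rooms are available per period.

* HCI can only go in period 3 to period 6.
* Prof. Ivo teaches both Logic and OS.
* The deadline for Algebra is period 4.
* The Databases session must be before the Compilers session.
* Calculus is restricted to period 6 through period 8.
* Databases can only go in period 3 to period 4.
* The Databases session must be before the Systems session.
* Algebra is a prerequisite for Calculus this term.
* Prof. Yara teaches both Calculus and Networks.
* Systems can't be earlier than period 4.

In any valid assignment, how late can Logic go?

period 9

Logic at period 9 is achievable: HCI -> period 3; Databases -> period 3; Networks -> period 2; Systems -> period 4; OS -> period 1; Logic -> period 9; Algebra -> period 1; Calculus -> period 6; Compilers -> period 4.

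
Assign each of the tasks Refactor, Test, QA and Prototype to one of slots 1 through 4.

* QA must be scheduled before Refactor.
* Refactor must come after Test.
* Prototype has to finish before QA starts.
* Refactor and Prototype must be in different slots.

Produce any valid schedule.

Test in 1, QA in 2, Prototype in 1, Refactor in 3

Checking: Prototype(1) before QA(2); QA(2) before Refactor(3); Test(1) before Refactor(3); Refactor(3) != Prototype(1).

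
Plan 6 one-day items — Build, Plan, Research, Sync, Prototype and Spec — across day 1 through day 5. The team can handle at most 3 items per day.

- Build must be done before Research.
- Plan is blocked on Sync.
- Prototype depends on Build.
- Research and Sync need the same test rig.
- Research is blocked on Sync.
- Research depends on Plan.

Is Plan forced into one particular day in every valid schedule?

Plan can be day 2 (e.g. Build -> day 1, Plan -> day 2, Research -> day 3, Spec -> day 1, Sync -> day 1, Prototype -> day 2) or day 3 (e.g. Research=day 4, Spec=day 1, Build=day 1, Prototype=day 2, Plan=day 3, Sync=day 1).

No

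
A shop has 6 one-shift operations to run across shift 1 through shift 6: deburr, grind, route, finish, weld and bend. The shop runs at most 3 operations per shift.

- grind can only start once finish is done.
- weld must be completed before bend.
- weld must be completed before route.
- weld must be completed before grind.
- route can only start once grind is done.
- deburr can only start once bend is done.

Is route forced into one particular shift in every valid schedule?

No

route can be shift 3 (e.g. finish=shift 1, route=shift 3, bend=shift 2, deburr=shift 3, grind=shift 2, weld=shift 1) or shift 4 (e.g. bend=shift 2, weld=shift 1, route=shift 4, grind=shift 2, finish=shift 1, deburr=shift 3).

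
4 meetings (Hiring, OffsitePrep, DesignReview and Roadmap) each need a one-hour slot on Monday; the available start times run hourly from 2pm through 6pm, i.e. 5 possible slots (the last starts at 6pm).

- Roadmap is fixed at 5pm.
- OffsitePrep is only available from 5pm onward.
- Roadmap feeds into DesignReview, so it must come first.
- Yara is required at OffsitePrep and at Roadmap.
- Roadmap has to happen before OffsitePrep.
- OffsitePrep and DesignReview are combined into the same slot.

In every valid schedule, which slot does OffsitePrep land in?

OffsitePrep's window is 5pm–6pm.
Roadmap is fixed at 5pm, and OffsitePrep can't share a slot with Roadmap.
So OffsitePrep must be 6pm.

6pm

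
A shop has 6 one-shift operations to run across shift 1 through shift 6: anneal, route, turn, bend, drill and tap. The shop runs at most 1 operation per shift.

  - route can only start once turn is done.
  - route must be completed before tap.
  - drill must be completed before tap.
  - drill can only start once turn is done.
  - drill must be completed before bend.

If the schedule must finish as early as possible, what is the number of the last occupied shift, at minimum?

shift 6

The precedence chain requires at least 3 distinct shifts.
With at most 1 per shift and 6 operations, at least 6 shifts are needed.
6 works (last occupied shift: shift 6): for example turn=shift 1; anneal=shift 6; route=shift 3; tap=shift 4; drill=shift 2; bend=shift 5.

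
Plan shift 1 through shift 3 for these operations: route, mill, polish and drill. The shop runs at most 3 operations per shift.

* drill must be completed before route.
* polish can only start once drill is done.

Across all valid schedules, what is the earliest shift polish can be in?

Precedence pushes polish to at least shift 2.
polish at shift 2 is achievable: mill in shift 1; route in shift 2; drill in shift 1; polish in shift 2.

shift 2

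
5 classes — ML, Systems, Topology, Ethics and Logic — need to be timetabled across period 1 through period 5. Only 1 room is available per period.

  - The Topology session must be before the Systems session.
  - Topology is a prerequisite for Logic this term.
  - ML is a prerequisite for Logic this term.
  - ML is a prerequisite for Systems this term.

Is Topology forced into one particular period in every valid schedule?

No

Topology can be period 1 (e.g. Ethics -> period 5; Logic -> period 4; Topology -> period 1; ML -> period 2; Systems -> period 3) or period 2 (e.g. Systems -> period 3; Ethics -> period 5; Logic -> period 4; ML -> period 1; Topology -> period 2).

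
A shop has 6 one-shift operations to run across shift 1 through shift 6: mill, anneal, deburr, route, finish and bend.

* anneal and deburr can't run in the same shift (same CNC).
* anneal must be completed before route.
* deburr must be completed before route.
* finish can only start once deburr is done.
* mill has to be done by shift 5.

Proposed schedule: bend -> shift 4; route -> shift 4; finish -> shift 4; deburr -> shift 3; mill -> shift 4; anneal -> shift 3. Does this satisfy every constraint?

No. anneal and deburr can't run in the same shift (same CNC) is not satisfied.

anneal and deburr can't run in the same shift (same CNC) — violated.
deburr must be completed before route — holds.
finish can only start once deburr is done — holds.
anneal must be completed before route — holds.
mill has to be done by shift 5 — holds.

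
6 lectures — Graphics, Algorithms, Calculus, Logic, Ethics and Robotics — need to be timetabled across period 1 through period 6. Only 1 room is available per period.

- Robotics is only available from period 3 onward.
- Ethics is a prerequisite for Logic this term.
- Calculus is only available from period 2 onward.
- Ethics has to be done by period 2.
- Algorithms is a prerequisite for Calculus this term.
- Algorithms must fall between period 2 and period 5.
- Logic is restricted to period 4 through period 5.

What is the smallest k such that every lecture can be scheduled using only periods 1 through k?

The precedence chain requires at least 2 distinct periods.
With at most 1 per period and 6 lectures, at least 6 periods are needed.
Logic can't be placed before period 4, so the schedule must run through at least period 4.
6 works (last occupied period: period 6): for example Ethics in period 1; Logic in period 4; Calculus in period 5; Robotics in period 3; Graphics in period 6; Algorithms in period 2.

6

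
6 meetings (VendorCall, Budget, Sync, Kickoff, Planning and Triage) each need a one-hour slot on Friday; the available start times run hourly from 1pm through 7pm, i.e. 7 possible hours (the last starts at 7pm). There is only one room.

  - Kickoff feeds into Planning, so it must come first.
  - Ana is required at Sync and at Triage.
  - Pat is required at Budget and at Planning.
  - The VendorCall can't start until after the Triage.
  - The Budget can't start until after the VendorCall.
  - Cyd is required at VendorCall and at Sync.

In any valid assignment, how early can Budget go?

Precedence pushes Budget to at least 3pm.
Budget at 3pm is achievable: Sync=6pm; Budget=3pm; Triage=1pm; Planning=5pm; Kickoff=4pm; VendorCall=2pm.

3pm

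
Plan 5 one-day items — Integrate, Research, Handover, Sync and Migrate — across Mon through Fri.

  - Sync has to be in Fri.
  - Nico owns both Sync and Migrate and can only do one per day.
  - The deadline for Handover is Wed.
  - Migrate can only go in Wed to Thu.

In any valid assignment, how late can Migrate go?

Migrate is available from Wed; Migrate's own window allows nothing later than Thu.
Migrate at Thu is achievable: Migrate in Thu, Sync in Fri, Research in Mon, Handover in Mon, Integrate in Mon.

Thu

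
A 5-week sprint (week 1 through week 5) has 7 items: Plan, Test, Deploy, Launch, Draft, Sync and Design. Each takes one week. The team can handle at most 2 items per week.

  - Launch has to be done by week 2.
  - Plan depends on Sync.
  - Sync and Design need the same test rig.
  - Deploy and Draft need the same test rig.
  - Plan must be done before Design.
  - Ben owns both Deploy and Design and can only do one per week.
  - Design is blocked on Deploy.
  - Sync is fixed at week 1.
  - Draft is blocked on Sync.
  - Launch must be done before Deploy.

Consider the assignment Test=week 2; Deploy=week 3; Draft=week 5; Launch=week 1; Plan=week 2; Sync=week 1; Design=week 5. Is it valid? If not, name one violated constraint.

Yes

Plan must be done before Design — holds.
Launch has to be done by week 2 — holds.
Sync and Design need the same test rig — holds.
Design is blocked on Deploy — holds.
Launch must be done before Deploy — holds.
Ben owns both Deploy and Design and can only do one per week — holds.
The team can handle at most 2 items per week — holds.
Sync is fixed at week 1 — holds.
Draft is blocked on Sync — holds.
Plan depends on Sync — holds.
Deploy and Draft need the same test rig — holds.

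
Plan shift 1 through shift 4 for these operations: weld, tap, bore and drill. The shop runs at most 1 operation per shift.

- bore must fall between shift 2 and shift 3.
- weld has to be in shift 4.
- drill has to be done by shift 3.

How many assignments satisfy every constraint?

Enumerating: bore in shift 2, drill in shift 1, tap in shift 3, weld in shift 4 | bore in shift 2, tap in shift 1, weld in shift 4, drill in shift 3 | bore -> shift 3, tap -> shift 2, weld -> shift 4, drill -> shift 1 | drill -> shift 2, weld -> shift 4, tap -> shift 1, bore -> shift 3.

4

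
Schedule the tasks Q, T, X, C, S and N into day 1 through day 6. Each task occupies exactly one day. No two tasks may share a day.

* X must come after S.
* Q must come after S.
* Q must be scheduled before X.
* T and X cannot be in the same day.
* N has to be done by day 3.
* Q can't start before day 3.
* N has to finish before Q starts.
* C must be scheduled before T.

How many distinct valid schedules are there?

Splitting on Q: it can be day 3 (6), day 4 (12), day 5 (9). Listing each branch's schedules as (T, X, C, S, N) by day number:
Q=day 3: (5,6,4,1,2) (5,6,4,2,1) (6,4,5,1,2) (6,4,5,2,1) (6,5,4,1,2) (6,5,4,2,1) — 6.
Q=day 4: (5,6,1,2,3) (5,6,1,3,2) (5,6,2,1,3) (5,6,2,3,1) (5,6,3,1,2) (5,6,3,2,1) (6,5,1,2,3) (6,5,1,3,2) (6,5,2,1,3) (6,5,2,3,1) (6,5,3,1,2) (6,5,3,2,1) — 12.
Q=day 5: (2,6,1,4,3) (3,6,1,4,2) (3,6,2,4,1) (4,6,1,2,3) (4,6,1,3,2) (4,6,2,1,3) (4,6,2,3,1) (4,6,3,1,2) (4,6,3,2,1) — 9.
Summing: 6 + 12 + 9 = 27.

27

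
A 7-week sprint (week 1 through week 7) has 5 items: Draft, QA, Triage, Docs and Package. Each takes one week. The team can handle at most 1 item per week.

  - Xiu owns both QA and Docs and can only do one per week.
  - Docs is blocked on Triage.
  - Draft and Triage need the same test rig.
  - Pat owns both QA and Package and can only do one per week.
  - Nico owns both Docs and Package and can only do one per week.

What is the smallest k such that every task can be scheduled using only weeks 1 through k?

The precedence chain requires at least 2 distinct weeks.
With at most 1 per week and 5 tasks, at least 5 weeks are needed.
5 works (last occupied week: week 5): for example QA -> week 4; Draft -> week 3; Docs -> week 2; Package -> week 5; Triage -> week 1.

5 weeks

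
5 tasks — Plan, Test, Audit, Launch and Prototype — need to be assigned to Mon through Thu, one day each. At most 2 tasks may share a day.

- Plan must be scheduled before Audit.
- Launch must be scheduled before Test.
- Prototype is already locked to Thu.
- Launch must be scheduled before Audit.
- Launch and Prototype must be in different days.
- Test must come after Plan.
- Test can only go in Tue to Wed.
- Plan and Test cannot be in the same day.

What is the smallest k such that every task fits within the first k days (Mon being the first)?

The precedence chain requires at least 2 distinct days.
With at most 2 per day and 5 tasks, at least 3 days are needed.
Prototype can't be placed before Thu — that is day 4 counting from Mon — so the schedule must run through at least 4 days.
4 works (last occupied day: Thu): for example Plan=Mon, Audit=Tue, Prototype=Thu, Test=Tue, Launch=Mon.

4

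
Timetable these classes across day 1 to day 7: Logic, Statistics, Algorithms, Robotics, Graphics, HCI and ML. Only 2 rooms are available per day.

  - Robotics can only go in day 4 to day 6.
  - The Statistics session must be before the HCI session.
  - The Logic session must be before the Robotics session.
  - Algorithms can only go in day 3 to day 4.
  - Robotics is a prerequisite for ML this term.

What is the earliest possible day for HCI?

day 2

Precedence pushes HCI to at least day 2.
HCI at day 2 is achievable: HCI in day 2, Graphics in day 2, Algorithms in day 3, Logic in day 1, Statistics in day 1, ML in day 5, Robotics in day 4.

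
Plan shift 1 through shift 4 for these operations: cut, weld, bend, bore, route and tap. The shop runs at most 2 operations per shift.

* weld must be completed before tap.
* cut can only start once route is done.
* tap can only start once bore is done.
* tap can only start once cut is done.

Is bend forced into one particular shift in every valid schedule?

No

bend can be shift 1 (e.g. bend=shift 1; bore=shift 3; weld=shift 2; route=shift 1; cut=shift 2; tap=shift 4) or shift 2 (e.g. tap -> shift 4, cut -> shift 2, bend -> shift 2, route -> shift 1, bore -> shift 3, weld -> shift 1).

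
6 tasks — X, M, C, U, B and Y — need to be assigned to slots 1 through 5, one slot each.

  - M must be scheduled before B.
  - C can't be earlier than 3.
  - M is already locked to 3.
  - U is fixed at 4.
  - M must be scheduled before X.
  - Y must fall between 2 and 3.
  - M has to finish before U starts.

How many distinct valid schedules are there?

Splitting on X: it can be 4 (12), 5 (12). Listing each branch's schedules as (M, C, U, B, Y):
X=4: (3,3,4,4,2) (3,3,4,4,3) (3,3,4,5,2) (3,3,4,5,3) (3,4,4,4,2) (3,4,4,4,3) (3,4,4,5,2) (3,4,4,5,3) (3,5,4,4,2) (3,5,4,4,3) (3,5,4,5,2) (3,5,4,5,3) — 12.
X=5: (3,3,4,4,2) (3,3,4,4,3) (3,3,4,5,2) (3,3,4,5,3) (3,4,4,4,2) (3,4,4,4,3) (3,4,4,5,2) (3,4,4,5,3) (3,5,4,4,2) (3,5,4,4,3) (3,5,4,5,2) (3,5,4,5,3) — 12.
Summing: 12 + 12 = 24.

24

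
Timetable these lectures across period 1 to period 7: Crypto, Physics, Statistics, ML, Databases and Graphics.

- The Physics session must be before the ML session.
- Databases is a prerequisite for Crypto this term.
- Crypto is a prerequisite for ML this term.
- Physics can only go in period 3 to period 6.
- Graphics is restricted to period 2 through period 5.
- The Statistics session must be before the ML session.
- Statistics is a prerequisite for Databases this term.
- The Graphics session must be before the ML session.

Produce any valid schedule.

Databases in period 2, Statistics in period 1, Crypto in period 3, ML in period 4, Graphics in period 2, Physics in period 3

Checking: Crypto(period 3) before ML(period 4); Graphics(period 2) before ML(period 4); Statistics(period 1) before ML(period 4); Statistics(period 1) before Databases(period 2); Databases(period 2) before Crypto(period 3); Physics(period 3) before ML(period 4); Graphics=period 2 in [period 2,period 5]; Physics=period 3 in [period 3,period 6].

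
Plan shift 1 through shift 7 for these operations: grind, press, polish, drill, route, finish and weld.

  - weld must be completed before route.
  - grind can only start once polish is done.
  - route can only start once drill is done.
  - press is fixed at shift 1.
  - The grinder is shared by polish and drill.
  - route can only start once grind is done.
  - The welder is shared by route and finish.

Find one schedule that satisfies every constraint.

press in shift 1; weld in shift 1; finish in shift 1; drill in shift 2; polish in shift 1; grind in shift 2; route in shift 3

Checking: grind(shift 2) before route(shift 3); drill(shift 2) before route(shift 3); polish(shift 1) before grind(shift 2); weld(shift 1) before route(shift 3); polish(shift 1) != drill(shift 2); route(shift 3) != finish(shift 1); press=shift 1 in [shift 1,shift 1].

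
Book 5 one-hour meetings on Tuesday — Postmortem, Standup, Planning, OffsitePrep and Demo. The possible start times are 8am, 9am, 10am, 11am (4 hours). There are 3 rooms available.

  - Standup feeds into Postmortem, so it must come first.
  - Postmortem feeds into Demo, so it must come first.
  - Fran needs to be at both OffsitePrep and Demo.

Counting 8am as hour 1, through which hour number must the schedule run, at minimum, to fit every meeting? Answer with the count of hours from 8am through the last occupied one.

The precedence chain requires at least 3 distinct hours.
With at most 3 per hour and 5 meetings, at least 2 hours are needed.
3 works (last occupied hour: 10am): for example Postmortem in 9am, Standup in 8am, OffsitePrep in 8am, Demo in 10am, Planning in 8am.

3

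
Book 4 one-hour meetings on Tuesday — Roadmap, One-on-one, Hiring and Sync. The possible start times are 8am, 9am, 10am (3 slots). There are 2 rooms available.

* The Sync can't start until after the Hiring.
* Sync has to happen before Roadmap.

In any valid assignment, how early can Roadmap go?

Precedence pushes Roadmap to at least 10am.
Roadmap at 10am is achievable: One-on-one -> 8am; Roadmap -> 10am; Hiring -> 8am; Sync -> 9am.

10am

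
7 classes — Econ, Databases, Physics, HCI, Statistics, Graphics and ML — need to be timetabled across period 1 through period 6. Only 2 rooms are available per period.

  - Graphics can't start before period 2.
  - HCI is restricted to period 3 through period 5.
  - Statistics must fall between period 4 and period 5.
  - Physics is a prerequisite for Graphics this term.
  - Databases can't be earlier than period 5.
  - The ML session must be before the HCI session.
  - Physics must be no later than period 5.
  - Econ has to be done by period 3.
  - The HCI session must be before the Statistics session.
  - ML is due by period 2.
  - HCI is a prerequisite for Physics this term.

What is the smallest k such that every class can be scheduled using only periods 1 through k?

5

The precedence chain requires at least 4 distinct periods.
With at most 2 per period and 7 classes, at least 4 periods are needed.
Databases can't be placed before period 5, so the schedule must run through at least period 5.
5 works (last occupied period: period 5): for example Statistics=period 4; Graphics=period 5; Databases=period 5; HCI=period 3; Econ=period 1; ML=period 1; Physics=period 4.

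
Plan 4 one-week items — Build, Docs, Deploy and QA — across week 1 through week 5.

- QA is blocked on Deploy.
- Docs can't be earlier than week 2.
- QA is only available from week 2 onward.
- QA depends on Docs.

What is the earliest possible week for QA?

QA is available from week 2; precedence pushes QA to at least week 3.
QA at week 3 is achievable: QA in week 3; Build in week 1; Docs in week 2; Deploy in week 1.

week 3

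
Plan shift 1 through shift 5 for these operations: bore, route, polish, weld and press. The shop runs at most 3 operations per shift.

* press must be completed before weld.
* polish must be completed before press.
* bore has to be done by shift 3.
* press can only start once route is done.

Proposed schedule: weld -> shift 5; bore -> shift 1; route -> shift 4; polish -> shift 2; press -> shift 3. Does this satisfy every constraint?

Invalid. press can only start once route is done.

bore has to be done by shift 3 — holds.
polish must be completed before press — holds.
The shop runs at most 3 operations per shift — holds.
press can only start once route is done — violated.
press must be completed before weld — holds.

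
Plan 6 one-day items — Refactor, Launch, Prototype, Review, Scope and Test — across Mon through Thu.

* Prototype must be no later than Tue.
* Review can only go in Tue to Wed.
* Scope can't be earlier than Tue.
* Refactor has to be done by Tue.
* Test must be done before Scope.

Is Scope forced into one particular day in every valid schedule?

Scope can be Tue (e.g. Test in Mon; Scope in Tue; Launch in Mon; Refactor in Mon; Prototype in Mon; Review in Tue) or Wed (e.g. Scope in Wed, Test in Mon, Review in Tue, Refactor in Mon, Launch in Mon, Prototype in Mon).

No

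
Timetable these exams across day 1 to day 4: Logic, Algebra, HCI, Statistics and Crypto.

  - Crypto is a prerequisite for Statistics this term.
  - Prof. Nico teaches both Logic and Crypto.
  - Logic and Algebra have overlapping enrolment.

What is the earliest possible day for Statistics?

day 2

Precedence pushes Statistics to at least day 2.
Statistics at day 2 is achievable: Logic=day 2, Statistics=day 2, HCI=day 1, Crypto=day 1, Algebra=day 1.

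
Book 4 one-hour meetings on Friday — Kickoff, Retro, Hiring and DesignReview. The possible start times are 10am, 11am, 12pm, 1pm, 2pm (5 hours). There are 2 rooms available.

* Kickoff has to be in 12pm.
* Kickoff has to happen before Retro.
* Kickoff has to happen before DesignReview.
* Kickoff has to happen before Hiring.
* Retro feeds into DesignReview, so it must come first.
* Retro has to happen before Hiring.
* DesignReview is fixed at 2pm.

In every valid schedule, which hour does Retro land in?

1pm

Kickoff is fixed at 12pm and must come before Retro, so Retro is at least 1pm.
DesignReview is fixed at 2pm and must come after Retro, so Retro is at most 1pm.
So Retro must be 1pm.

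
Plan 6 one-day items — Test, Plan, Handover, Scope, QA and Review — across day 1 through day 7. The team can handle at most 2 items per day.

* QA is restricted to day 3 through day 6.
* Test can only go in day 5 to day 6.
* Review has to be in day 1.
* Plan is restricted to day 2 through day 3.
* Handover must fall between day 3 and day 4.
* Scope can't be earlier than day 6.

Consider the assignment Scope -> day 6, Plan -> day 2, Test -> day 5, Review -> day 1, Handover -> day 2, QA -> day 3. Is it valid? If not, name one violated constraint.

QA is restricted to day 3 through day 6 — holds.
Review has to be in day 1 — holds.
Handover must fall between day 3 and day 4 — violated.
The team can handle at most 2 items per day — holds.
Plan is restricted to day 2 through day 3 — holds.
Scope can't be earlier than day 6 — holds.
Test can only go in day 5 to day 6 — holds.

No — it violates: Handover must fall between day 3 and day 4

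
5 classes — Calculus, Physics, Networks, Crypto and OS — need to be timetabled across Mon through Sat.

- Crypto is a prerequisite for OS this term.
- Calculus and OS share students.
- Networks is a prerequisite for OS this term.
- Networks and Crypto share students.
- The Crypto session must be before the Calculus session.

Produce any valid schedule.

OS in Wed, Calculus in Tue, Crypto in Mon, Physics in Mon, Networks in Tue

Checking: Crypto(Mon) before OS(Wed); Networks(Tue) before OS(Wed); Crypto(Mon) before Calculus(Tue); Calculus(Tue) != OS(Wed); Networks(Tue) != Crypto(Mon).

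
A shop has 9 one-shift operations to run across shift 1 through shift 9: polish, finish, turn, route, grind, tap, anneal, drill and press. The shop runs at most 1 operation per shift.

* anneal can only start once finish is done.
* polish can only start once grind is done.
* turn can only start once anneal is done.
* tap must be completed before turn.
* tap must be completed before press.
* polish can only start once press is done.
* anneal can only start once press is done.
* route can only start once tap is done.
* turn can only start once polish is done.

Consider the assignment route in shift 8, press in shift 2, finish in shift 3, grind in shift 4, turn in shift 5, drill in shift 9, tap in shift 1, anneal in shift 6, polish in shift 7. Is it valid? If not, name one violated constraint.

No. turn can only start once polish is done is not satisfied.

anneal can only start once press is done — holds.
polish can only start once press is done — holds.
anneal can only start once finish is done — holds.
tap must be completed before turn — holds.
turn can only start once polish is done — violated.
route can only start once tap is done — holds.
polish can only start once grind is done — holds.
turn can only start once anneal is done — violated.
The shop runs at most 1 operation per shift — holds.
tap must be completed before press — holds.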